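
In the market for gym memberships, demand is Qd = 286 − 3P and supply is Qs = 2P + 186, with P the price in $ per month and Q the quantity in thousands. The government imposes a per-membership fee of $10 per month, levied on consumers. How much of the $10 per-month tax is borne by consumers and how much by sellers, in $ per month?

Consumers bear $4 per month; sellers bear $6 per month.

Without the tax, 286 − 3P = 2P + 186 gives 5P = 100, so P* = $20 and Q* = 226.
With the tax collected from consumers, demand (in seller-price terms) shifts: Qd = 286 − 3(P + 10).
New equilibrium: consumers pay $24, sellers receive $14, Q = 214. (Wedge: Pb − Ps = 10.)
Burden on consumers: $4; on sellers: $6. (They sum to $10.)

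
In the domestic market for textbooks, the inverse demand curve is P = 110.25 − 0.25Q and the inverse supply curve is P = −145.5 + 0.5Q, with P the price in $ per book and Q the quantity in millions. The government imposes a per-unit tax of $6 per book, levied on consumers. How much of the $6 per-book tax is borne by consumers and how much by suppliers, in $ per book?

Consumers bear $2 per book; suppliers bear $4 per book.

Rewrite in direct form: Qd = 441 − 4P and Qs = 2P + 291.
Without the tax, 441 − 4P = 2P + 291 gives 6P = 150, so P* = $25 and Q* = 341.
With the tax collected from consumers, demand (in seller-price terms) shifts: Qd = 441 − 4(P + 6).
Solving gives Q = 333 with consumers paying $27 and suppliers receiving $21 (the $6 wedge).
Burden on consumers: $2; on suppliers: $4. (They sum to $6.)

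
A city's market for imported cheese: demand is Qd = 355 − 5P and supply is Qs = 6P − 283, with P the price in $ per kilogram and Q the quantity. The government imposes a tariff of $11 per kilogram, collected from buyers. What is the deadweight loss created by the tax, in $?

Deadweight loss = $165.

Before the tax: set 355 − 5P = 6P − 283 → P* = $58, Q* = 65.
With the tax collected from buyers, demand (in seller-price terms) shifts: Qd = 355 − 5(P + 11).
New equilibrium: buyers pay $64, sellers receive $53, Q = 35. (Wedge: Pb − Ps = 11.)
Quantity falls by |ΔQ| = |65 − 35| = 30.
DWL = ½ · t · |ΔQ| = ½ · 11 · 30 = $165.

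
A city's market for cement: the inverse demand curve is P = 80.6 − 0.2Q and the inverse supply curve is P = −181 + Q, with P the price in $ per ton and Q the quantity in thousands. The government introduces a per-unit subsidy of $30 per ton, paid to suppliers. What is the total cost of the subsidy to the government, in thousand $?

Government outlay = $7290 thousand.

Inverting to Q(P) form: Qd = 403 − 5P; Qs = P + 181.
Without the subsidy, 403 − 5P = P + 181 gives 6P = 222, so P* = $37 and Q* = 218.
With a per-unit subsidy paid to suppliers, each receives P + 30 per unit sold, so supply becomes Qs = (P + 30) + 181.
Solving gives Q = 243 with consumers paying $32 and suppliers receiving $62 (the $30 wedge).
Outlay = t · Q = 30 · 243 = $7290.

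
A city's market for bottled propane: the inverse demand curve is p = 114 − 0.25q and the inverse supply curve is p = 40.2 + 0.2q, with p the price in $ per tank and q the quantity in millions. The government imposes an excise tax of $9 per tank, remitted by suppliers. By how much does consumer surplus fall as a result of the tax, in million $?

Rewrite in direct form: qd = 456 − 4p and qs = 5p − 201.
Before the tax: set 456 − 4p = 5p − 201 → p* = $73, q* = 164.
With the tax collected from suppliers, supply shifts: qs = 5(p − 9) − 201.
New equilibrium: buyers pay $78, suppliers receive $69, q = 144. (Wedge: pb − ps = 9.)
ΔCS is the trapezoid between Q = 144 and Q = 164 of height $5: ½ · (164 + 144) · 5 = $770.

Consumer surplus falls by $770 million.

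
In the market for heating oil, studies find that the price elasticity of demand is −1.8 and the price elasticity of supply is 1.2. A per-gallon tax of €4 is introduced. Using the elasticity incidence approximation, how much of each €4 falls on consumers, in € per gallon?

Consumers bear ≈ €1.6 per gallon.

Incidence ratio: consumers' share ≈ εs / (εs + |εd|) = 1.2 / (1.2 + 1.8) = 0.4.
So consumers bear ≈ 0.4 × €4 = €1.6; producers bear €2.4.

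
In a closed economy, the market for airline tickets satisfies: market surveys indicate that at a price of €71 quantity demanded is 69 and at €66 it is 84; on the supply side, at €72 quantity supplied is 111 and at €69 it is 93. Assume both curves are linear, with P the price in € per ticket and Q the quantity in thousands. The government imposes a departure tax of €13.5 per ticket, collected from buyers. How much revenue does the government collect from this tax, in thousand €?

Tax revenue = €729 thousand.

Demand slope: (84 − 69)/(66 − 71) = -3, so Qd = 282 − 3P.
Supply slope: (93 − 111)/(69 − 72) = 6, so Qs = 6P − 321.
Without the tax, 282 − 3P = 6P − 321 gives 9P = 603, so P* = €67 and Q* = 81.
With the tax collected from buyers, demand (in seller-price terms) shifts: Qd = 282 − 3(P + 13.5).
Solving gives Q = 54 with buyers paying €76 and suppliers receiving €62.5 (the €13.5 wedge).
Revenue = t · Q = 13.5 · 54 = €729.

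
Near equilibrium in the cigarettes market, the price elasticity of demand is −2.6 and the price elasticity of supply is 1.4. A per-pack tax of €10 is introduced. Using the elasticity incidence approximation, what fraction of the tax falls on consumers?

Consumers' share ≈ 0.35.

Incidence ratio: consumers' share ≈ εs / (εs + |εd|) = 1.4 / (1.4 + 2.6) = 0.35.
Supply is the less elastic side, so consumers bear the smaller share.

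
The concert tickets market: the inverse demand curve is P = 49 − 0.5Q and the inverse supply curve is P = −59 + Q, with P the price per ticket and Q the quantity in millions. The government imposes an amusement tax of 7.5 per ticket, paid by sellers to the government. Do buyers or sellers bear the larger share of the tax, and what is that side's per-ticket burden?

Rewrite in direct form: Qd = 98 − 2P and Qs = P + 59.
Before the tax: set 98 − 2P = P + 59 → P* = 13, Q* = 72.
With the tax collected from sellers, supply shifts: Qs = (P − 7.5) + 59.
Solving gives Q = 67 with buyers paying 15.5 and sellers receiving 8 (the 7.5 wedge).
Per-ticket burden: buyers 2.5, sellers 5.
Sellers take the larger share because supply is less price-elastic here (demand slope 2 vs supply slope 1).

Sellers bear the larger share: 5 per ticket.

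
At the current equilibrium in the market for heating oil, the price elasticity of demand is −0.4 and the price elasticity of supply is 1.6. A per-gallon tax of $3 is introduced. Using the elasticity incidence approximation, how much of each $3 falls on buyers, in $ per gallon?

Buyers bear ≈ $2.4 per gallon.

Incidence ratio: buyers' share ≈ εs / (εs + |εd|) = 1.6 / (1.6 + 0.4) = 0.8.
So buyers bear ≈ 0.8 × $3 = $2.4; sellers bear $0.6.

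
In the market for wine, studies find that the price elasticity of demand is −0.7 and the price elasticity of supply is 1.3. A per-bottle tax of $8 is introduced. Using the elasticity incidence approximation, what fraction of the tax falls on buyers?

Incidence ratio: buyers' share ≈ εs / (εs + |εd|) = 1.3 / (1.3 + 0.7) = 0.65.
Supply is the more elastic side, so buyers bear the larger share.

Buyers' share ≈ 0.65.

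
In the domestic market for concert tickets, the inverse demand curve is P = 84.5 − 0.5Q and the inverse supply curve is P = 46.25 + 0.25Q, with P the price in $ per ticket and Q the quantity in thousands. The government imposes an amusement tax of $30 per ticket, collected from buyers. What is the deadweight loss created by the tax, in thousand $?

Inverting to Q(P) form: Qd = 169 − 2P; Qs = 4P − 185.
Without the tax, 169 − 2P = 4P − 185 gives 6P = 354, so P* = $59 and Q* = 51.
With the tax collected from buyers, demand (in seller-price terms) shifts: Qd = 169 − 2(P + 30).
New equilibrium: buyers pay $79, producers receive $49, Q = 11. (Wedge: Pb − Ps = 30.)
Quantity falls by |ΔQ| = |51 − 11| = 40.
DWL = ½ · t · |ΔQ| = ½ · 30 · 40 = $600.

Deadweight loss = $600 thousand.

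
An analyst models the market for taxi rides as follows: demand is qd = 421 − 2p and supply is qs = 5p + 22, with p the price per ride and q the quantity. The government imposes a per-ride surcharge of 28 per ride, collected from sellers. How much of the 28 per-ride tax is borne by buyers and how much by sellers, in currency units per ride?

Buyers bear 20 per ride; sellers bear 8 per ride.

Before the tax: set 421 − 2p = 5p + 22 → p* = 57, q* = 307.
With the tax collected from sellers, supply shifts: qs = 5(p − 28) + 22.
New equilibrium: buyers pay 77, sellers receive 49, q = 267. (Wedge: pb − ps = 28.)
Burden on buyers: 20; on sellers: 8. (They sum to 28.)
The less price-elastic side of the market bears the larger share of a per-unit tax.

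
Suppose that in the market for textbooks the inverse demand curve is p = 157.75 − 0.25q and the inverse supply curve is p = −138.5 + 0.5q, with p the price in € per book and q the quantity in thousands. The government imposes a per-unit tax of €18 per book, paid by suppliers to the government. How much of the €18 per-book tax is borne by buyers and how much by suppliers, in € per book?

Inverting to q(p) form: qd = 631 − 4p; qs = 2p + 277.
Before the tax: set 631 − 4p = 2p + 277 → p* = €59, q* = 395.
With the tax collected from suppliers, supply shifts: qs = 2(p − 18) + 277.
Solving gives q = 371 with buyers paying €65 and suppliers receiving €47 (the €18 wedge).
Burden on buyers: €6; on suppliers: €12. (They sum to €18.)
The less price-elastic side of the market bears the larger share of a per-unit tax.

Buyers bear €6 per book; suppliers bear €12 per book.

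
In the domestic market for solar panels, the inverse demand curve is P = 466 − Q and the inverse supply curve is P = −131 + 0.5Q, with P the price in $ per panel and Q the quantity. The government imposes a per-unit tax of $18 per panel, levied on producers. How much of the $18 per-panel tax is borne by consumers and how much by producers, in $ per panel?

Consumers bear $12 per panel; producers bear $6 per panel.

Rewrite in direct form: Qd = 466 − P and Qs = 2P + 262.
Without the tax, 466 − P = 2P + 262 gives 3P = 204, so P* = $68 and Q* = 398.
With the tax collected from producers, supply shifts: Qs = 2(P − 18) + 262.
Solving gives Q = 386 with consumers paying $80 and producers receiving $62 (the $18 wedge).
Burden on consumers: $12; on producers: $6. (They sum to $18.)
The less price-elastic side of the market bears the larger share of a per-unit tax.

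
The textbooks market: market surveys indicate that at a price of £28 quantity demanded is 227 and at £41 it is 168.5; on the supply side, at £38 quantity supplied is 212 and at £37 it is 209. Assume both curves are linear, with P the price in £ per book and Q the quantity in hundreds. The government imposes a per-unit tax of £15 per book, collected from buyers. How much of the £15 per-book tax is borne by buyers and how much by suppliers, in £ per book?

Buyers bear £6 per book; suppliers bear £9 per book.

Demand slope: (168.5 − 227)/(41 − 28) = -4.5, so Qd = 353 − 4.5P.
Supply slope: (209 − 212)/(37 − 38) = 3, so Qs = 3P + 98.
Before the tax: set 353 − 4.5P = 3P + 98 → P* = £34, Q* = 200.
With the tax collected from buyers, demand (in seller-price terms) shifts: Qd = 353 − 4.5(P + 15).
New equilibrium: buyers pay £40, suppliers receive £25, Q = 173. (Wedge: Pb − Ps = 15.)
Burden on buyers: £6; on suppliers: £9. (They sum to £15.)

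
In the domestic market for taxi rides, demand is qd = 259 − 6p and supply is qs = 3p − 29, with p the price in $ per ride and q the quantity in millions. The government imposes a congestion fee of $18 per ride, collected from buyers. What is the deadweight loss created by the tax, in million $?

Without the tax, 259 − 6p = 3p − 29 gives 9p = 288, so p* = $32 and q* = 67.
With the tax collected from buyers, demand (in seller-price terms) shifts: qd = 259 − 6(p + 18).
Solving gives q = 31 with buyers paying $38 and sellers receiving $20 (the $18 wedge).
Quantity falls by |ΔQ| = |67 − 31| = 36.
DWL = ½ · t · |ΔQ| = ½ · 18 · 36 = $324.

Deadweight loss = $324 million.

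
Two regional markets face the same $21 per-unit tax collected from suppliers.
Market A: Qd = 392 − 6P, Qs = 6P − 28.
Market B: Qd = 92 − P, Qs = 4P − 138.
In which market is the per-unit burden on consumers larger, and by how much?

Market B, by $6.3.

Market A: pre-tax P* = $35, Q* = 182; post-tax Q = 119; per-unit burden on consumers = $10.5.
Market B: pre-tax P* = $46, Q* = 46; post-tax Q = 29.2; per-unit burden on consumers = $16.8.
Difference: $10.5 vs $16.8 → market B is larger by $6.3.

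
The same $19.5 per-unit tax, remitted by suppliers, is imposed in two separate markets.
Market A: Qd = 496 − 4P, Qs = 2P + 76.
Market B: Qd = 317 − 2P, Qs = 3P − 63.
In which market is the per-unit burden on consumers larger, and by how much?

Market A: pre-tax P* = $70, Q* = 216; post-tax Q = 190; per-unit burden on consumers = $6.5.
Market B: pre-tax P* = $76, Q* = 165; post-tax Q = 141.6; per-unit burden on consumers = $11.7.
Difference: $6.5 vs $11.7 → market B is larger by $5.2.

Market B, by $5.2.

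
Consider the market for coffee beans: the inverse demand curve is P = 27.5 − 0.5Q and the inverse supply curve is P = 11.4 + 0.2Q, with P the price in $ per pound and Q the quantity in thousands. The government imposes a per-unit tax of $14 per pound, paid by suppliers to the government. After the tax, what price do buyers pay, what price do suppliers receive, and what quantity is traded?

Inverting to Q(P) form: Qd = 55 − 2P; Qs = 5P − 57.
Without the tax, 55 − 2P = 5P − 57 gives 7P = 112, so P* = $16 and Q* = 23.
With the tax collected from suppliers, supply shifts: Qs = 5(P − 14) − 57.
New equilibrium: buyers pay $26, suppliers receive $12, Q = 3. (Wedge: Pb − Ps = 14.)

Buyers pay $26; suppliers receive $12; quantity = 3.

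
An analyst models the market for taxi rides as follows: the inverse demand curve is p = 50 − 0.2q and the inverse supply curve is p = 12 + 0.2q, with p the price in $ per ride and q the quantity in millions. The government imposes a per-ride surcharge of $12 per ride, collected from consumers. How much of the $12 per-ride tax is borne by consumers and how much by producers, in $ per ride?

Inverting to q(p) form: qd = 250 − 5p; qs = 5p − 60.
Without the tax, 250 − 5p = 5p − 60 gives 10p = 310, so p* = $31 and q* = 95.
With the tax collected from consumers, demand (in seller-price terms) shifts: qd = 250 − 5(p + 12).
Solving gives q = 65 with consumers paying $37 and producers receiving $25 (the $12 wedge).
Burden on consumers: $6; on producers: $6. (They sum to $12.)
The less price-elastic side of the market bears the larger share of a per-unit tax.

Consumers bear $6 per ride; producers bear $6 per ride.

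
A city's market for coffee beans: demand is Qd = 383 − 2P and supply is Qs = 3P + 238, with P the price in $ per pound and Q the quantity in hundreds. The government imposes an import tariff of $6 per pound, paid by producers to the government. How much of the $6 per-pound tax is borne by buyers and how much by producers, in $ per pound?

Buyers bear $3.6 per pound; producers bear $2.4 per pound.

Without the tax, 383 − 2P = 3P + 238 gives 5P = 145, so P* = $29 and Q* = 325.
With the tax collected from producers, supply shifts: Qs = 3(P − 6) + 238.
Solving gives Q = 317.8 with buyers paying $32.6 and producers receiving $26.6 (the $6 wedge).
Burden on buyers: $3.6; on producers: $2.4. (They sum to $6.)
The less price-elastic side of the market bears the larger share of a per-unit tax.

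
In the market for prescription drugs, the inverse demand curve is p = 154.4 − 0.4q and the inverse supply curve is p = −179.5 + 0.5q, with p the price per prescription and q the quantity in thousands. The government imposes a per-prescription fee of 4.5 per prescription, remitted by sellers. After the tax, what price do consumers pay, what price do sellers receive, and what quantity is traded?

Consumers pay 8; sellers receive 3.5; quantity = 366.

Rewrite in direct form: qd = 386 − 2.5p and qs = 2p + 359.
Before the tax: set 386 − 2.5p = 2p + 359 → p* = 6, q* = 371.
With the tax collected from sellers, supply shifts: qs = 2(p − 4.5) + 359.
New equilibrium: consumers pay 8, sellers receive 3.5, q = 366. (Wedge: pb − ps = 4.5.)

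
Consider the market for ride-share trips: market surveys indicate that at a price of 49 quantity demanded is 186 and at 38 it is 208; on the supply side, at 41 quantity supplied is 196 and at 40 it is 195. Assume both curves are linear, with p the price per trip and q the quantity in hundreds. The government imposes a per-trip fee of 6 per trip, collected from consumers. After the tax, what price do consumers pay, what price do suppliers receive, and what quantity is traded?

Consumers pay 45; suppliers receive 39; quantity = 194.

Demand slope: (208 − 186)/(38 − 49) = -2, so qd = 284 − 2p.
Supply slope: (195 − 196)/(40 − 41) = 1, so qs = p + 155.
Before the tax: set 284 − 2p = p + 155 → p* = 43, q* = 198.
With the tax collected from consumers, demand (in seller-price terms) shifts: qd = 284 − 2(p + 6).
Solving gives q = 194 with consumers paying 45 and suppliers receiving 39 (the 6 wedge).
The less price-elastic side of the market bears the larger share of a per-unit tax.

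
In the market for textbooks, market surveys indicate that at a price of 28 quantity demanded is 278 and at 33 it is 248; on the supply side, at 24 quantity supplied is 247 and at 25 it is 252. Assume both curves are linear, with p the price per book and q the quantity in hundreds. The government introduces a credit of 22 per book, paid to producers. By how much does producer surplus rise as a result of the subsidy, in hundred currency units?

Demand slope: (248 − 278)/(33 − 28) = -6, so qd = 446 − 6p.
Supply slope: (252 − 247)/(25 − 24) = 5, so qs = 5p + 127.
Without the subsidy, 446 − 6p = 5p + 127 gives 11p = 319, so p* = 29 and q* = 272.
With a per-unit subsidy paid to producers, each receives p + 22 per unit sold, so supply becomes qs = 5(p + 22) + 127.
Solving gives q = 332 with buyers paying 19 and producers receiving 41 (the 22 wedge).
ΔPS is the trapezoid between Q = 332 and Q = 272 of height 12: ½ · (272 + 332) · 12 = 3624.

Producer surplus rises by 3624 hundred.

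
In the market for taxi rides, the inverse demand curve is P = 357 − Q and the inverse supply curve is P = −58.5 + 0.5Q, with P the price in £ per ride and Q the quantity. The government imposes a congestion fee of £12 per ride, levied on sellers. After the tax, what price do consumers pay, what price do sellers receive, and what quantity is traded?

Consumers pay £88; sellers receive £76; quantity = 269.

Rewrite in direct form: Qd = 357 − P and Qs = 2P + 117.
Without the tax, 357 − P = 2P + 117 gives 3P = 240, so P* = £80 and Q* = 277.
With the tax collected from sellers, supply shifts: Qs = 2(P − 12) + 117.
New equilibrium: consumers pay £88, sellers receive £76, Q = 269. (Wedge: Pb − Ps = 12.)
The less price-elastic side of the market bears the larger share of a per-unit tax.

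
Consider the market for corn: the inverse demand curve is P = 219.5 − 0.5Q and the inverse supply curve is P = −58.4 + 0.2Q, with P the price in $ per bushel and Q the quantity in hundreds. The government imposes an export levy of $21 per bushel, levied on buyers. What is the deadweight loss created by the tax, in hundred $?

Inverting to Q(P) form: Qd = 439 − 2P; Qs = 5P + 292.
Without the tax, 439 − 2P = 5P + 292 gives 7P = 147, so P* = $21 and Q* = 397.
With the tax collected from buyers, demand (in seller-price terms) shifts: Qd = 439 − 2(P + 21).
Solving gives Q = 367 with buyers paying $36 and suppliers receiving $15 (the $21 wedge).
Quantity falls by |ΔQ| = |397 − 367| = 30.
DWL = ½ · t · |ΔQ| = ½ · 21 · 30 = $315.

Deadweight loss = $315 hundred.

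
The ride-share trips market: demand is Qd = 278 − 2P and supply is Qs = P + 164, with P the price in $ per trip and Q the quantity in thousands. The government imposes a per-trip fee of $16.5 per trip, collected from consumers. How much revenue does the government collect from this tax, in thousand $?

Before the tax: set 278 − 2P = P + 164 → P* = $38, Q* = 202.
With the tax collected from consumers, demand (in seller-price terms) shifts: Qd = 278 − 2(P + 16.5).
New equilibrium: consumers pay $43.5, sellers receive $27, Q = 191. (Wedge: Pb − Ps = 16.5.)
Revenue = t · Q = 16.5 · 191 = $3151.5.

Tax revenue = $3151.5 thousand.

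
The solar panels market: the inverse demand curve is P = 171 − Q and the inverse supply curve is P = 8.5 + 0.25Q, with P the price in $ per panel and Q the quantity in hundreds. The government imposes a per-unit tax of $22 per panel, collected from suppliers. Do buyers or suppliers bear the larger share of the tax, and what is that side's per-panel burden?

Rewrite in direct form: Qd = 171 − P and Qs = 4P − 34.
Before the tax: set 171 − P = 4P − 34 → P* = $41, Q* = 130.
With the tax collected from suppliers, supply shifts: Qs = 4(P − 22) − 34.
Solving gives Q = 112.4 with buyers paying $58.6 and suppliers receiving $36.6 (the $22 wedge).
Per-panel burden: buyers $17.6, suppliers $4.4.
Buyers take the larger share because demand is less price-elastic here (demand slope 1 vs supply slope 4).
The less price-elastic side of the market bears the larger share of a per-unit tax.

Buyers bear the larger share: $17.6 per panel.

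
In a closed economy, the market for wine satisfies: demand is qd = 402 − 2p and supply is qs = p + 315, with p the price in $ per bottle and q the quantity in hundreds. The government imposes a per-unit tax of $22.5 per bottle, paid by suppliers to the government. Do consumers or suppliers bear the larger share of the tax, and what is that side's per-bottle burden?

Before the tax: set 402 − 2p = p + 315 → p* = $29, q* = 344.
With the tax collected from suppliers, supply shifts: qs = (p − 22.5) + 315.
Solving gives q = 329 with consumers paying $36.5 and suppliers receiving $14 (the $22.5 wedge).
Per-bottle burden: consumers $7.5, suppliers $15.
Suppliers take the larger share because supply is less price-elastic here (demand slope 2 vs supply slope 1).
The less price-elastic side of the market bears the larger share of a per-unit tax.

Suppliers bear the larger share: $15 per bottle.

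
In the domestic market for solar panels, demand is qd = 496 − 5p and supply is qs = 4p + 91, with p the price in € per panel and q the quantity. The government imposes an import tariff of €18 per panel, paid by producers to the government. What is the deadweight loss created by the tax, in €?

Deadweight loss = €360.

Before the tax: set 496 − 5p = 4p + 91 → p* = €45, q* = 271.
With the tax collected from producers, supply shifts: qs = 4(p − 18) + 91.
Solving gives q = 231 with buyers paying €53 and producers receiving €35 (the €18 wedge).
Quantity falls by |ΔQ| = |271 − 231| = 40.
DWL = ½ · t · |ΔQ| = ½ · 18 · 40 = €360.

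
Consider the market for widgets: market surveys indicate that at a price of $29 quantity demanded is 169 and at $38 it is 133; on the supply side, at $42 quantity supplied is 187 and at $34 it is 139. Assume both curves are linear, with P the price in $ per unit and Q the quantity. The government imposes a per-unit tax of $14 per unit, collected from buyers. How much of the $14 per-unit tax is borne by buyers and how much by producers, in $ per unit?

Buyers bear $8.4 per unit; producers bear $5.6 per unit.

Demand slope: (133 − 169)/(38 − 29) = -4, so Qd = 285 − 4P.
Supply slope: (139 − 187)/(34 − 42) = 6, so Qs = 6P − 65.
Before the tax: set 285 − 4P = 6P − 65 → P* = $35, Q* = 145.
With the tax collected from buyers, demand (in seller-price terms) shifts: Qd = 285 − 4(P + 14).
New equilibrium: buyers pay $43.4, producers receive $29.4, Q = 111.4. (Wedge: Pb − Ps = 14.)
Burden on buyers: $8.4; on producers: $5.6. (They sum to $14.)
The less price-elastic side of the market bears the larger share of a per-unit tax.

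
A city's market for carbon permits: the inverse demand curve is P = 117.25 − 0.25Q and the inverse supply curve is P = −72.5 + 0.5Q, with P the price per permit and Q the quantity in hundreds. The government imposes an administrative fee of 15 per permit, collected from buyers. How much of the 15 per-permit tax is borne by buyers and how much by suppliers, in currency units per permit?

Rewrite in direct form: Qd = 469 − 4P and Qs = 2P + 145.
Before the tax: set 469 − 4P = 2P + 145 → P* = 54, Q* = 253.
With the tax collected from buyers, demand (in seller-price terms) shifts: Qd = 469 − 4(P + 15).
New equilibrium: buyers pay 59, suppliers receive 44, Q = 233. (Wedge: Pb − Ps = 15.)
Burden on buyers: 5; on suppliers: 10. (They sum to 15.)
The less price-elastic side of the market bears the larger share of a per-unit tax.

Buyers bear 5 per permit; suppliers bear 10 per permit.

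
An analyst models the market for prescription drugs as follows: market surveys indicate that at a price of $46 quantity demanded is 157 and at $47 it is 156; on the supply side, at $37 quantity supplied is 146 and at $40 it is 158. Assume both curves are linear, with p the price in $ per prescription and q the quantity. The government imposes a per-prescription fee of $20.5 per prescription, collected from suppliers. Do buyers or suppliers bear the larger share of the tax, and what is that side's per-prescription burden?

Demand slope: (156 − 157)/(47 − 46) = -1, so qd = 203 − p.
Supply slope: (158 − 146)/(40 − 37) = 4, so qs = 4p − 2.
Without the tax, 203 − p = 4p − 2 gives 5p = 205, so p* = $41 and q* = 162.
With the tax collected from suppliers, supply shifts: qs = 4(p − 20.5) − 2.
New equilibrium: buyers pay $57.4, suppliers receive $36.9, q = 145.6. (Wedge: pb − ps = 20.5.)
Per-prescription burden: buyers $16.4, suppliers $4.1.
Buyers take the larger share because demand is less price-elastic here (demand slope 1 vs supply slope 4).
The less price-elastic side of the market bears the larger share of a per-unit tax.

Buyers bear the larger share: $16.4 per prescription.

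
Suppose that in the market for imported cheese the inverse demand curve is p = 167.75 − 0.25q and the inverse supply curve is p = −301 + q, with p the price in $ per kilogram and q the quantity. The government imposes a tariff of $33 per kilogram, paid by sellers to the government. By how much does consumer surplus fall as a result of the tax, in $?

Inverting to q(p) form: qd = 671 − 4p; qs = p + 301.
Without the tax, 671 − 4p = p + 301 gives 5p = 370, so p* = $74 and q* = 375.
With the tax collected from sellers, supply shifts: qs = (p − 33) + 301.
New equilibrium: buyers pay $80.6, sellers receive $47.6, q = 348.6. (Wedge: pb − ps = 33.)
ΔCS is the trapezoid between Q = 348.6 and Q = 375 of height $6.6: ½ · (375 + 348.6) · 6.6 = $2387.88.

Consumer surplus falls by $2387.88.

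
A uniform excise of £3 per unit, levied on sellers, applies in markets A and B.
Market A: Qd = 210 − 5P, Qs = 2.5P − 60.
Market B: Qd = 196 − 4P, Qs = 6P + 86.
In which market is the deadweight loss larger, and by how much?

Market B, by £3.3.

Market A: pre-tax P* = £36, Q* = 30; post-tax Q = 25; deadweight loss = £7.5.
Market B: pre-tax P* = £11, Q* = 152; post-tax Q = 144.8; deadweight loss = £10.8.
Difference: £7.5 vs £10.8 → market B is larger by £3.3.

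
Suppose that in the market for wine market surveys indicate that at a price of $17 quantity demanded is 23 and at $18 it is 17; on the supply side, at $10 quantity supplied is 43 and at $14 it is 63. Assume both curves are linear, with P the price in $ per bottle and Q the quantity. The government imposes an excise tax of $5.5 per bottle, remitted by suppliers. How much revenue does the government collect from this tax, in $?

Demand slope: (17 − 23)/(18 − 17) = -6, so Qd = 125 − 6P.
Supply slope: (63 − 43)/(14 − 10) = 5, so Qs = 5P − 7.
Before the tax: set 125 − 6P = 5P − 7 → P* = $12, Q* = 53.
With the tax collected from suppliers, supply shifts: Qs = 5(P − 5.5) − 7.
New equilibrium: consumers pay $14.5, suppliers receive $9, Q = 38. (Wedge: Pb − Ps = 5.5.)
Revenue = t · Q = 5.5 · 38 = $209.

Tax revenue = $209.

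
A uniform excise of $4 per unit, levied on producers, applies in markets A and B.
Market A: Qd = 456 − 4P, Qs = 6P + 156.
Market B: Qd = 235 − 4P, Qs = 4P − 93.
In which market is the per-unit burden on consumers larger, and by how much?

Market A: pre-tax P* = $30, Q* = 336; post-tax Q = 326.4; per-unit burden on consumers = $2.4.
Market B: pre-tax P* = $41, Q* = 71; post-tax Q = 63; per-unit burden on consumers = $2.
Difference: $2.4 vs $2 → market A is larger by $0.4.

Market A, by $0.4.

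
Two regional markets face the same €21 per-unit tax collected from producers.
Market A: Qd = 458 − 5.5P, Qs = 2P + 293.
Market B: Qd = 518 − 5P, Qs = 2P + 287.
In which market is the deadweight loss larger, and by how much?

Market A, by €8.4.

Market A: pre-tax P* = €22, Q* = 337; post-tax Q = 306.2; deadweight loss = €323.4.
Market B: pre-tax P* = €33, Q* = 353; post-tax Q = 323; deadweight loss = €315.
Difference: €323.4 vs €315 → market A is larger by €8.4.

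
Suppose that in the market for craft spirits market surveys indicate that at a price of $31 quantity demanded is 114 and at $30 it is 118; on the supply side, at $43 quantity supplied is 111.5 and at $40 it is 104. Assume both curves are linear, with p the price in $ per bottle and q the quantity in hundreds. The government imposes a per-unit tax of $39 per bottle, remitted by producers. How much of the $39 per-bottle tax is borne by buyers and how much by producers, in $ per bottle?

Demand slope: (118 − 114)/(30 − 31) = -4, so qd = 238 − 4p.
Supply slope: (104 − 111.5)/(40 − 43) = 2.5, so qs = 2.5p + 4.
Without the tax, 238 − 4p = 2.5p + 4 gives 6.5p = 234, so p* = $36 and q* = 94.
With the tax collected from producers, supply shifts: qs = 2.5(p − 39) + 4.
New equilibrium: buyers pay $51, producers receive $12, q = 34. (Wedge: pb − ps = 39.)
Burden on buyers: $15; on producers: $24. (They sum to $39.)

Buyers bear $15 per bottle; producers bear $24 per bottle.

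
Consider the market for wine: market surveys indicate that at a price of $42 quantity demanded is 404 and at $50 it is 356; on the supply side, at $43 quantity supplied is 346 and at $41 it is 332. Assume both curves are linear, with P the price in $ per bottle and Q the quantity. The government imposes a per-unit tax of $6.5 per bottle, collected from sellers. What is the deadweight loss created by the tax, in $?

Demand slope: (356 − 404)/(50 − 42) = -6, so Qd = 656 − 6P.
Supply slope: (332 − 346)/(41 − 43) = 7, so Qs = 7P + 45.
Without the tax, 656 − 6P = 7P + 45 gives 13P = 611, so P* = $47 and Q* = 374.
With the tax collected from sellers, supply shifts: Qs = 7(P − 6.5) + 45.
Solving gives Q = 353 with buyers paying $50.5 and sellers receiving $44 (the $6.5 wedge).
Quantity falls by |ΔQ| = |374 − 353| = 21.
DWL = ½ · t · |ΔQ| = ½ · 6.5 · 21 = $68.25.

Deadweight loss = $68.25.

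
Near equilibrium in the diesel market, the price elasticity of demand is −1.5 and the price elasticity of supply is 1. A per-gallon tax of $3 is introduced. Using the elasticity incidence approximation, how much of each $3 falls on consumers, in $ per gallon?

Incidence ratio: consumers' share ≈ εs / (εs + |εd|) = 1 / (1 + 1.5) = 0.4.
So consumers bear ≈ 0.4 × $3 = $1.2; suppliers bear $1.8.

Consumers bear ≈ $1.2 per gallon.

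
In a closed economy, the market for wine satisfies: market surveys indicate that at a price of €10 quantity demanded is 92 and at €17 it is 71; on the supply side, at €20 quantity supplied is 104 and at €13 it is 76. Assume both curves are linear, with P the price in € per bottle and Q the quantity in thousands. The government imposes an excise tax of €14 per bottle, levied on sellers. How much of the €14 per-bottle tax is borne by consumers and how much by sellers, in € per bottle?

Demand slope: (71 − 92)/(17 − 10) = -3, so Qd = 122 − 3P.
Supply slope: (76 − 104)/(13 − 20) = 4, so Qs = 4P + 24.
Before the tax: set 122 − 3P = 4P + 24 → P* = €14, Q* = 80.
With the tax collected from sellers, supply shifts: Qs = 4(P − 14) + 24.
New equilibrium: consumers pay €22, sellers receive €8, Q = 56. (Wedge: Pb − Ps = 14.)
Burden on consumers: €8; on sellers: €6. (They sum to €14.)
The less price-elastic side of the market bears the larger share of a per-unit tax.

Consumers bear €8 per bottle; sellers bear €6 per bottle.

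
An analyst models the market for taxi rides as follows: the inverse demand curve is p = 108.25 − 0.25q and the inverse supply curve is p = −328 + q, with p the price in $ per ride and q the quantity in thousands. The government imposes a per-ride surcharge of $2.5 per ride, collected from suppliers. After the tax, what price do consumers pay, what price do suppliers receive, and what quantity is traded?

Consumers pay $21.5; suppliers receive $19; quantity = 347.

Rewrite in direct form: qd = 433 − 4p and qs = p + 328.
Without the tax, 433 − 4p = p + 328 gives 5p = 105, so p* = $21 and q* = 349.
With the tax collected from suppliers, supply shifts: qs = (p − 2.5) + 328.
Solving gives q = 347 with consumers paying $21.5 and suppliers receiving $19 (the $2.5 wedge).
The less price-elastic side of the market bears the larger share of a per-unit tax.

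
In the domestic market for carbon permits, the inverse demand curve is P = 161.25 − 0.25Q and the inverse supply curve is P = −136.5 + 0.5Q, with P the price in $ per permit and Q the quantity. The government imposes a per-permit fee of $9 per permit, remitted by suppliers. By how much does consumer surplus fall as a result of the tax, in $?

Consumer surplus falls by $1173.

Inverting to Q(P) form: Qd = 645 − 4P; Qs = 2P + 273.
Before the tax: set 645 − 4P = 2P + 273 → P* = $62, Q* = 397.
With the tax collected from suppliers, supply shifts: Qs = 2(P − 9) + 273.
Solving gives Q = 385 with consumers paying $65 and suppliers receiving $56 (the $9 wedge).
ΔCS is the trapezoid between Q = 385 and Q = 397 of height $3: ½ · (397 + 385) · 3 = $1173.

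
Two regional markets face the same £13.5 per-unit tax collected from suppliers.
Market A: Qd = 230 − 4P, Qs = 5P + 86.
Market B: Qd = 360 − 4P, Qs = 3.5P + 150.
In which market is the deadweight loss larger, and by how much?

Market A: pre-tax P* = £16, Q* = 166; post-tax Q = 136; deadweight loss = £202.5.
Market B: pre-tax P* = £28, Q* = 248; post-tax Q = 222.8; deadweight loss = £170.1.
Difference: £202.5 vs £170.1 → market A is larger by £32.4.

Market A, by £32.4.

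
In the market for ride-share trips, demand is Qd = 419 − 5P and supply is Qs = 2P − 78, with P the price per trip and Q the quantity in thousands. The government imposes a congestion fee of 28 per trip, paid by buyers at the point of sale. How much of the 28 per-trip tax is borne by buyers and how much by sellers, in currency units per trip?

Buyers bear 8 per trip; sellers bear 20 per trip.

Before the tax: set 419 − 5P = 2P − 78 → P* = 71, Q* = 64.
With the tax collected from buyers, demand (in seller-price terms) shifts: Qd = 419 − 5(P + 28).
Solving gives Q = 24 with buyers paying 79 and sellers receiving 51 (the 28 wedge).
Burden on buyers: 8; on sellers: 20. (They sum to 28.)
The less price-elastic side of the market bears the larger share of a per-unit tax.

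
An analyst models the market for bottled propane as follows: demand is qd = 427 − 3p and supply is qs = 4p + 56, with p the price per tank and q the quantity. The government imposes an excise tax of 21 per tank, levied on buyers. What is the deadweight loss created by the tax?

Deadweight loss = 378.

Without the tax, 427 − 3p = 4p + 56 gives 7p = 371, so p* = 53 and q* = 268.
With the tax collected from buyers, demand (in seller-price terms) shifts: qd = 427 − 3(p + 21).
Solving gives q = 232 with buyers paying 65 and producers receiving 44 (the 21 wedge).
Quantity falls by |ΔQ| = |268 − 232| = 36.
DWL = ½ · t · |ΔQ| = ½ · 21 · 36 = 378.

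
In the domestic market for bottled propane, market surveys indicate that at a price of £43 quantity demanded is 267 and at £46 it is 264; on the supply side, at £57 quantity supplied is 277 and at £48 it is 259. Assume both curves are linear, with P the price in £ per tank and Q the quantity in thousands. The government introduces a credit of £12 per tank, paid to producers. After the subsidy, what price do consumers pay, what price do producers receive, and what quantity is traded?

Consumers pay £41; producers receive £53; quantity = 269.

Demand slope: (264 − 267)/(46 − 43) = -1, so Qd = 310 − P.
Supply slope: (259 − 277)/(48 − 57) = 2, so Qs = 2P + 163.
Without the subsidy, 310 − P = 2P + 163 gives 3P = 147, so P* = £49 and Q* = 261.
With a per-unit subsidy paid to producers, each receives P + 12 per unit sold, so supply becomes Qs = 2(P + 12) + 163.
Solving gives Q = 269 with consumers paying £41 and producers receiving £53 (the £12 wedge).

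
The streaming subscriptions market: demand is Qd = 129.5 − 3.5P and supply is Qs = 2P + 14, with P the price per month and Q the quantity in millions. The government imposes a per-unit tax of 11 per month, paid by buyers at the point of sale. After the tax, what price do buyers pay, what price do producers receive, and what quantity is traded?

Before the tax: set 129.5 − 3.5P = 2P + 14 → P* = 21, Q* = 56.
With the tax collected from buyers, demand (in seller-price terms) shifts: Qd = 129.5 − 3.5(P + 11).
Solving gives Q = 42 with buyers paying 25 and producers receiving 14 (the 11 wedge).

Buyers pay 25; producers receive 14; quantity = 42.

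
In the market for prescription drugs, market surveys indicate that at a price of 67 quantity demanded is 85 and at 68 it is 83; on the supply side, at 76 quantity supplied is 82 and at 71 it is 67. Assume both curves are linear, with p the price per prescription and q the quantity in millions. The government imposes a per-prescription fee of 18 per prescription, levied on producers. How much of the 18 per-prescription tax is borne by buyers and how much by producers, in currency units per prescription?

Demand slope: (83 − 85)/(68 − 67) = -2, so qd = 219 − 2p.
Supply slope: (67 − 82)/(71 − 76) = 3, so qs = 3p − 146.
Without the tax, 219 − 2p = 3p − 146 gives 5p = 365, so p* = 73 and q* = 73.
With the tax collected from producers, supply shifts: qs = 3(p − 18) − 146.
New equilibrium: buyers pay 83.8, producers receive 65.8, q = 51.4. (Wedge: pb − ps = 18.)
Burden on buyers: 10.8; on producers: 7.2. (They sum to 18.)

Buyers bear 10.8 per prescription; producers bear 7.2 per prescription.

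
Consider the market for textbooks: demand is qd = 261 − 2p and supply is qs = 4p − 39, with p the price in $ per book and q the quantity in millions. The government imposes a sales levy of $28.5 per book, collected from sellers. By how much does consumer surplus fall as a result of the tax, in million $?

Without the tax, 261 − 2p = 4p − 39 gives 6p = 300, so p* = $50 and q* = 161.
With the tax collected from sellers, supply shifts: qs = 4(p − 28.5) − 39.
Solving gives q = 123 with consumers paying $69 and sellers receiving $40.5 (the $28.5 wedge).
ΔCS is the trapezoid between Q = 123 and Q = 161 of height $19: ½ · (161 + 123) · 19 = $2698.

Consumer surplus falls by $2698 million.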